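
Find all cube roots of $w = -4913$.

|w| = 4913, arg(w) = 180°
Root modulus = 4913^(1/3) = 17
Root arguments: θ_k = (180° + 360°k)/3 for k = 0, 1, ..., 2
Roots: 17/2 + (17*sqrt(3)/2)i, -17, 17/2 - (17*sqrt(3)/2)i


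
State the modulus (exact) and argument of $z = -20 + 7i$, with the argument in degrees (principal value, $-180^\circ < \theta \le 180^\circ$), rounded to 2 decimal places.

|z| = sqrt((-20)^2 + 7^2) = sqrt(449)
arg(z) = arctan(b/a) = arctan(7/-20) (quadrant-adjusted) = 160.71°


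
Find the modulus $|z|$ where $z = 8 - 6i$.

|z| = sqrt(a^2 + b^2) = sqrt(8^2 + (-6)^2) = sqrt(100) = 10


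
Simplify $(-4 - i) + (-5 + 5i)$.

(-4 + (-5)) + (-1 + 5)i = -9 + 4i


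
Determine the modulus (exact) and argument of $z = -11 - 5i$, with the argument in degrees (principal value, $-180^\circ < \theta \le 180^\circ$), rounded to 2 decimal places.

|z| = sqrt((-11)^2 + (-5)^2) = sqrt(146)
arg(z) = arctan(b/a) = arctan(-5/-11) (quadrant-adjusted) = -155.56°


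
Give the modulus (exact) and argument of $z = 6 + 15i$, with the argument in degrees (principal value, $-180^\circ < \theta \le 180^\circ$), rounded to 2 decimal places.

|z| = sqrt(6^2 + 15^2) = sqrt(261)
arg(z) = arctan(b/a) = arctan(15/6) (quadrant-adjusted) = 68.20°


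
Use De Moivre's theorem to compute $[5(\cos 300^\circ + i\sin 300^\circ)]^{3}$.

By De Moivre: z^n = r^n(cos(nθ) + i sin(nθ))
= 5^3(cos(3*300°) + i sin(3*300°))
= 125(cos 180° + i sin 180°)
= -125


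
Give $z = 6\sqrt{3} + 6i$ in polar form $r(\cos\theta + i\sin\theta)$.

r = |z| = sqrt(a^2 + b^2) = sqrt((6*sqrt(3))^2 + (6)^2) = sqrt(108 + 36) = sqrt(144) = 12
θ = arctan(b/a) = arctan(6/10.3923) (quadrant-adjusted) = 30°
z = 12(cos 30° + i sin 30°)


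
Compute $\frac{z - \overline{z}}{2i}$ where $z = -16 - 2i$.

z - conjugate(z) = 2bi
(z - conjugate(z))/(2i) = 2bi/(2i) = b = -2


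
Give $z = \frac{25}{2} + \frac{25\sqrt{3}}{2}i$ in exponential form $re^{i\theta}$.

r = |z| = sqrt((25/2)^2 + (25*sqrt(3)/2)^2) = sqrt(625/4 + 1875/4) = sqrt(625) = 25
θ = arctan(b/a) = arctan(21.6506/12.5) (quadrant-adjusted) = 60° = π/3
z = 25e^(i*π/3)


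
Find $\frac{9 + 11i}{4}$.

Divisor is real, so divide each part by 4:
= 9/4 + (11/4)i


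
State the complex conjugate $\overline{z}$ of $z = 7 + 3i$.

If z = a + bi, then conjugate(z) = a - bi
conjugate(7 + 3i) = 7 - 3i


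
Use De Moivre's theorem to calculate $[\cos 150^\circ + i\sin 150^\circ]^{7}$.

By De Moivre: z^n = r^n(cos(nθ) + i sin(nθ))
= 1^7(cos(7*150°) + i sin(7*150°))
= 1(cos 330° + i sin 330°)
= sqrt(3)/2 - (1/2)i


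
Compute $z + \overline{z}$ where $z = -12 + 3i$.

z + conjugate(z) = (a + bi) + (a - bi) = 2a
= 2 * (-12) = -24


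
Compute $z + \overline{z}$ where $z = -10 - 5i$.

z + conjugate(z) = (a + bi) + (a - bi) = 2a
= 2 * (-10) = -20


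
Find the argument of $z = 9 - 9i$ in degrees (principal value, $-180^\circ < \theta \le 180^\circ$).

θ = arctan(b/a) = arctan(-9/9) (quadrant-adjusted) = -45°


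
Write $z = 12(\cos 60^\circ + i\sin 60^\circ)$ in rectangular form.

a = r cos θ = 12 * 1/2 = 6
b = r sin θ = 12 * sqrt(3)/2 = 6*sqrt(3)
z = 6 + 6*sqrt(3)i


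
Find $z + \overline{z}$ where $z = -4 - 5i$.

z + conjugate(z) = (a + bi) + (a - bi) = 2a
= 2 * (-4) = -8


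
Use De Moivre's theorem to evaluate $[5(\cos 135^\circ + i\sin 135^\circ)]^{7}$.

By De Moivre: z^n = r^n(cos(nθ) + i sin(nθ))
= 5^7(cos(7*135°) + i sin(7*135°))
= 78125(cos 225° + i sin 225°)
= -78125*sqrt(2)/2 - (78125*sqrt(2)/2)i


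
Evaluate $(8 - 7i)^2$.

(a + bi)^2 = a^2 - b^2 + 2abi
= 8^2 - (-7)^2 + 2*8*(-7)i
= 15 - 112i


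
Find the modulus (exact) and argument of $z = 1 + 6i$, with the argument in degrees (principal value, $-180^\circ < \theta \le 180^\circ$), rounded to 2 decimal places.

|z| = sqrt(1^2 + 6^2) = sqrt(37)
arg(z) = arctan(b/a) = arctan(6/1) (quadrant-adjusted) = 80.54°


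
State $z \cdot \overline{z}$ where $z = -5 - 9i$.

z * conjugate(z) = |z|^2 = a^2 + b^2
= (-5)^2 + (-9)^2 = 106


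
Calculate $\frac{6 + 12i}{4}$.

Divisor is real, so divide each part by 4:
= 3/2 + 3i


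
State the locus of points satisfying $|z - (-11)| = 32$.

|z - z0| = r describes a circle centered at z0 with radius r
Here z0 = -11 and r = 32
Locus: Circle centered at (-11, 0) with radius 32


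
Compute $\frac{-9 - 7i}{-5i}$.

Multiply numerator and denominator by conjugate (5i):
= (-9 - 7i)(5i) / (0^2 + (-5)^2)
= (35 - 45i) / 25
Divide through by 5: (7 - 9i) / 5
= 7/5 - (9/5)i


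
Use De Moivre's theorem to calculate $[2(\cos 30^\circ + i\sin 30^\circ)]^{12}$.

By De Moivre: z^n = r^n(cos(nθ) + i sin(nθ))
= 2^12(cos(12*30°) + i sin(12*30°))
= 4096(cos 0° + i sin 0°)
= 4096


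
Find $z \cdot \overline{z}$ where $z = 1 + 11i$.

z * conjugate(z) = |z|^2 = a^2 + b^2
= 1^2 + 11^2 = 122


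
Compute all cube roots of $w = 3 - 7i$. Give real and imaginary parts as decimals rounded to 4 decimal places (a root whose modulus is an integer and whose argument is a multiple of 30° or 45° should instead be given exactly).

|w| = sqrt(58) ≈ 7.615773, arg(w) ≈ 293.198591°
Root modulus = sqrt(58)^(1/3) ≈ 1.967454
Root arguments: θ_k = (arg(w) + 360°k)/3 for k = 0, 1, ..., 2
Compute each root as (root modulus)(cos θ_k + i sin θ_k) using full-precision intermediates, then round to 4 decimal places.
Roots: -0.2647 + 1.9496i, -1.5560 - 1.2040i, 1.8207 - 0.7455i


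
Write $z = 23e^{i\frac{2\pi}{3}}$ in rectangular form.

a = r cos θ = 23 * -1/2 = -23/2
b = r sin θ = 23 * sqrt(3)/2 = 23*sqrt(3)/2
z = -23/2 + (23*sqrt(3)/2)i


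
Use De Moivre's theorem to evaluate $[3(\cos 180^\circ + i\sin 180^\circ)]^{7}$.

By De Moivre: z^n = r^n(cos(nθ) + i sin(nθ))
= 3^7(cos(7*180°) + i sin(7*180°))
= 2187(cos 180° + i sin 180°)
= -2187


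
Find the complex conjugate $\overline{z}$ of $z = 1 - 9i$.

If z = a + bi, then conjugate(z) = a - bi
conjugate(1 - 9i) = 1 + 9i


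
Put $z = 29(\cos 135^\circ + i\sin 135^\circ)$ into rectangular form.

a = r cos θ = 29 * -sqrt(2)/2 = -29*sqrt(2)/2
b = r sin θ = 29 * sqrt(2)/2 = 29*sqrt(2)/2
z = -29*sqrt(2)/2 + (29*sqrt(2)/2)i


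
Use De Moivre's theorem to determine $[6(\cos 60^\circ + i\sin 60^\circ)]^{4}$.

By De Moivre: z^n = r^n(cos(nθ) + i sin(nθ))
= 6^4(cos(4*60°) + i sin(4*60°))
= 1296(cos 240° + i sin 240°)
= -648 - 648*sqrt(3)i


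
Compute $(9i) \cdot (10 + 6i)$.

(a1*a2 - b1*b2) + (a1*b2 + b1*a2)i
= (0 - 54) + (0 + 90)i
= -54 + 90i


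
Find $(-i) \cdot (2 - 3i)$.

(a1*a2 - b1*b2) + (a1*b2 + b1*a2)i
= (0 - 3) + (0 + (-2))i
= -3 - 2i


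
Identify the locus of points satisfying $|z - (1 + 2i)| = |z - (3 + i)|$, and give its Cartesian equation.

|z - z1| = |z - z2| means z is equidistant from z1 and z2,
i.e. the perpendicular bisector of the segment from (1, 2) to (3, 1) (midpoint (2, 3/2)).
With z = x + yi, square both sides:
(x - 1)^2 + (y - 2)^2 = (x - 3)^2 + (y - 1)^2
The x^2 and y^2 terms cancel: 4x + (-2)y = 10 - 5 = 5
Simplify: 4x - 2y = 5
Locus: Perpendicular bisector of the segment from (1, 2) to (3, 1): the line 4x - 2y = 5


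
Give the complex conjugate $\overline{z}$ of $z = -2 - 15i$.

If z = a + bi, then conjugate(z) = a - bi
conjugate(-2 - 15i) = -2 + 15i


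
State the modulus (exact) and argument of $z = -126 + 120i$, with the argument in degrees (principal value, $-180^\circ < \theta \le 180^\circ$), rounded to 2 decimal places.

|z| = sqrt((-126)^2 + 120^2) = 174
arg(z) = arctan(b/a) = arctan(120/-126) (quadrant-adjusted) = 136.40°


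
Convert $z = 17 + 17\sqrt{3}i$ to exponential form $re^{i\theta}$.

r = |z| = sqrt((17)^2 + (17*sqrt(3))^2) = sqrt(289 + 867) = sqrt(1156) = 34
θ = arctan(b/a) = arctan(29.4449/17) (quadrant-adjusted) = 60° = π/3
z = 34e^(i*π/3)


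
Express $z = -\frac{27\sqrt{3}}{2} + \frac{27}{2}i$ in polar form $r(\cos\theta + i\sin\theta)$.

r = |z| = sqrt(a^2 + b^2) = sqrt((-27*sqrt(3)/2)^2 + (27/2)^2) = sqrt(2187/4 + 729/4) = sqrt(729) = 27
θ = arctan(b/a) = arctan(13.5/-23.3827) (quadrant-adjusted) = 150°
z = 27(cos 150° + i sin 150°)


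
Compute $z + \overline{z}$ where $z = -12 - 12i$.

z + conjugate(z) = (a + bi) + (a - bi) = 2a
= 2 * (-12) = -24


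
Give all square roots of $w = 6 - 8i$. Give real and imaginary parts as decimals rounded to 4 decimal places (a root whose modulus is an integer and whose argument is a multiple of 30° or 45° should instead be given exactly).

|w| = 10, arg(w) ≈ 306.869898°
Root modulus = 10^(1/2) ≈ 3.162278
Root arguments: θ_k = (arg(w) + 360°k)/2 for k = 0, 1, ..., 1
Compute each root as (root modulus)(cos θ_k + i sin θ_k) using full-precision intermediates, then round to 4 decimal places.
Roots: -2.8284 + 1.4142i, 2.8284 - 1.4142i


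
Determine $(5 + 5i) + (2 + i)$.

(5 + 2) + (5 + 1)i = 7 + 6i


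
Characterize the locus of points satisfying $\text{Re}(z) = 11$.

Re(z) = x where z = x + yi; the equation x = 11 is satisfied by all points with that x-coordinate
Locus: Vertical line x = 11


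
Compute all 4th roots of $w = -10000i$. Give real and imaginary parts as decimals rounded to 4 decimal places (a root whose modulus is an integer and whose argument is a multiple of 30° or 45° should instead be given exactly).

|w| = 10000, arg(w) = 270°
Root modulus = 10000^(1/4) = 10
Root arguments: θ_k = (270° + 360°k)/4 for k = 0, 1, ..., 3
Compute each root as (root modulus)(cos θ_k + i sin θ_k) using full-precision intermediates, then round to 4 decimal places.
Roots: 3.8268 + 9.2388i, -9.2388 + 3.8268i, -3.8268 - 9.2388i, 9.2388 - 3.8268i


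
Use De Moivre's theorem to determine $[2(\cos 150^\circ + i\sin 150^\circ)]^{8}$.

By De Moivre: z^n = r^n(cos(nθ) + i sin(nθ))
= 2^8(cos(8*150°) + i sin(8*150°))
= 256(cos 120° + i sin 120°)
= -128 + 128*sqrt(3)i


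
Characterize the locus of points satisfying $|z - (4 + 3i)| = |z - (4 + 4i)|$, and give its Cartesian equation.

|z - z1| = |z - z2| means z is equidistant from z1 and z2,
i.e. the perpendicular bisector of the segment from (4, 3) to (4, 4) (midpoint (4, 7/2)).
With z = x + yi, square both sides:
(x - 4)^2 + (y - 3)^2 = (x - 4)^2 + (y - 4)^2
The x^2 and y^2 terms cancel: 0x + 2y = 32 - 25 = 7
Simplify: y = 7/2
Locus: Perpendicular bisector of the segment from (4, 3) to (4, 4): the line y = 7/2


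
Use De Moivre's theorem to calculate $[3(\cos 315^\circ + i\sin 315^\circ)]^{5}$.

By De Moivre: z^n = r^n(cos(nθ) + i sin(nθ))
= 3^5(cos(5*315°) + i sin(5*315°))
= 243(cos 135° + i sin 135°)
= -243*sqrt(2)/2 + (243*sqrt(2)/2)i


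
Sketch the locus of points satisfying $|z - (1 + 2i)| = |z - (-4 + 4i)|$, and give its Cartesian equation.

|z - z1| = |z - z2| means z is equidistant from z1 and z2,
i.e. the perpendicular bisector of the segment from (1, 2) to (-4, 4) (midpoint (-3/2, 3)).
With z = x + yi, square both sides:
(x - 1)^2 + (y - 2)^2 = (x - (-4))^2 + (y - 4)^2
The x^2 and y^2 terms cancel: -10x + 4y = 32 - 5 = 27
Simplify: 10x - 4y = -27
Locus: Perpendicular bisector of the segment from (1, 2) to (-4, 4): the line 10x - 4y = -27


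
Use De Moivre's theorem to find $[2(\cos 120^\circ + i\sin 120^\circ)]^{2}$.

By De Moivre: z^n = r^n(cos(nθ) + i sin(nθ))
= 2^2(cos(2*120°) + i sin(2*120°))
= 4(cos 240° + i sin 240°)
= -2 - 2*sqrt(3)i


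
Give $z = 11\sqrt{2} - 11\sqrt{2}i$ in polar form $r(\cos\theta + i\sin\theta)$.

r = |z| = sqrt(a^2 + b^2) = sqrt((11*sqrt(2))^2 + (-11*sqrt(2))^2) = sqrt(242 + 242) = sqrt(484) = 22
θ = arctan(b/a) = arctan(-15.5563/15.5563) (quadrant-adjusted) = 315°
z = 22(cos 315° + i sin 315°)


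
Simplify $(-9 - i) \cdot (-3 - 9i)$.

(a1*a2 - b1*b2) + (a1*b2 + b1*a2)i
= (27 - 9) + (81 + 3)i
= 18 + 84i


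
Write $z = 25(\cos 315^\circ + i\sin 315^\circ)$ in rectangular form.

a = r cos θ = 25 * sqrt(2)/2 = 25*sqrt(2)/2
b = r sin θ = 25 * -sqrt(2)/2 = -25*sqrt(2)/2
z = 25*sqrt(2)/2 - (25*sqrt(2)/2)i


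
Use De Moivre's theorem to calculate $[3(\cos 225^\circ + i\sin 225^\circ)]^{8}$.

By De Moivre: z^n = r^n(cos(nθ) + i sin(nθ))
= 3^8(cos(8*225°) + i sin(8*225°))
= 6561(cos 0° + i sin 0°)
= 6561


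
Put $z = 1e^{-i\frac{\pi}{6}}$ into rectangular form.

a = r cos θ = 1 * sqrt(3)/2 = sqrt(3)/2
b = r sin θ = 1 * -1/2 = -1/2
z = sqrt(3)/2 - (1/2)i


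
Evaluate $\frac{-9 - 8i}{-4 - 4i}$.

Multiply numerator and denominator by conjugate (-4 + 4i):
= (-9 - 8i)(-4 + 4i) / ((-4)^2 + (-4)^2)
= (68 - 4i) / 32
Divide through by 4: (17 - i) / 8
= 17/8 - (1/8)i


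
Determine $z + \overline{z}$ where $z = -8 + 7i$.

z + conjugate(z) = (a + bi) + (a - bi) = 2a
= 2 * (-8) = -16


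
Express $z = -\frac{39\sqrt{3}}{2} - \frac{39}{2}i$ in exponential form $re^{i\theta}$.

r = |z| = sqrt((-39*sqrt(3)/2)^2 + (-39/2)^2) = sqrt(4563/4 + 1521/4) = sqrt(1521) = 39
θ = arctan(b/a) = arctan(-19.5/-33.775) (quadrant-adjusted) = 210° = 7π/6
z = 39e^(i*7π/6)


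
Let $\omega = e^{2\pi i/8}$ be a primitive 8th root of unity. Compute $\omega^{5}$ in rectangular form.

ω^5 = e^(2πi·5/8) = e^(i·5π/4)
= cos(5π/4) + i sin(5π/4)
= -sqrt(2)/2 - (sqrt(2)/2)i


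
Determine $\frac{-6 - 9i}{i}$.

Multiply numerator and denominator by conjugate (-i):
= (-6 - 9i)(-i) / (0^2 + 1^2)
= (-9 + 6i) / 1
= -9 + 6i


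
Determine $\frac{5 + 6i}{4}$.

Divisor is real, so divide each part by 4:
= 5/4 + (3/2)i


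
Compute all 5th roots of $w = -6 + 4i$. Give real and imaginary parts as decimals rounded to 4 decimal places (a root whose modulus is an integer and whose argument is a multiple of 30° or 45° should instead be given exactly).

|w| = sqrt(52) ≈ 7.211103, arg(w) ≈ 146.309932°
Root modulus = sqrt(52)^(1/5) ≈ 1.484569
Root arguments: θ_k = (arg(w) + 360°k)/5 for k = 0, 1, ..., 4
Compute each root as (root modulus)(cos θ_k + i sin θ_k) using full-precision intermediates, then round to 4 decimal places.
Roots: 1.2951 + 0.7257i, -0.2899 + 1.4560i, -1.4743 + 0.1742i, -0.6212 - 1.3483i, 1.0904 - 1.0075i


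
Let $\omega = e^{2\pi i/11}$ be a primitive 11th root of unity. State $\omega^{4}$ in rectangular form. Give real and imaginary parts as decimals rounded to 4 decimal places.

ω^4 = e^(2πi·4/11) = e^(i·8π/11)
= cos(8π/11) + i sin(8π/11)
= -0.6549 + 0.7557i


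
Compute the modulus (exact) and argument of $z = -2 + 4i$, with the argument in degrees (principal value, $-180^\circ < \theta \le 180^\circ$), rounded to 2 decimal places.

|z| = sqrt((-2)^2 + 4^2) = sqrt(20)
arg(z) = arctan(b/a) = arctan(4/-2) (quadrant-adjusted) = 116.57°


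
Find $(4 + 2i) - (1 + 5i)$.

(4 - 1) + (2 - 5)i = 3 - 3i


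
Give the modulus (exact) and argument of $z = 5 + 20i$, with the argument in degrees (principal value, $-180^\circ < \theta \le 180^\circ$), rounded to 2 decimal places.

|z| = sqrt(5^2 + 20^2) = sqrt(425)
arg(z) = arctan(b/a) = arctan(20/5) (quadrant-adjusted) = 75.96°


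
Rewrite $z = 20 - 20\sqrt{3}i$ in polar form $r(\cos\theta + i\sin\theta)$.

r = |z| = sqrt(a^2 + b^2) = sqrt((20)^2 + (-20*sqrt(3))^2) = sqrt(400 + 1200) = sqrt(1600) = 40
θ = arctan(b/a) = arctan(-34.641/20) (quadrant-adjusted) = 300°
z = 40(cos 300° + i sin 300°)


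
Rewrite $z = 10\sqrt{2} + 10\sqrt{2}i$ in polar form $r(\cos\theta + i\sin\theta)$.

r = |z| = sqrt(a^2 + b^2) = sqrt((10*sqrt(2))^2 + (10*sqrt(2))^2) = sqrt(200 + 200) = sqrt(400) = 20
θ = arctan(b/a) = arctan(14.1421/14.1421) (quadrant-adjusted) = 45°
z = 20(cos 45° + i sin 45°)


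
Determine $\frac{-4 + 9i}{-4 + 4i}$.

Multiply numerator and denominator by conjugate (-4 - 4i):
= (-4 + 9i)(-4 - 4i) / ((-4)^2 + 4^2)
= (52 - 20i) / 32
Divide through by 4: (13 - 5i) / 8
= 13/8 - (5/8)i


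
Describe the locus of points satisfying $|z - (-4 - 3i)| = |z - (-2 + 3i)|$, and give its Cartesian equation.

|z - z1| = |z - z2| means z is equidistant from z1 and z2,
i.e. the perpendicular bisector of the segment from (-4, -3) to (-2, 3) (midpoint (-3, 0)).
With z = x + yi, square both sides:
(x - (-4))^2 + (y - (-3))^2 = (x - (-2))^2 + (y - 3)^2
The x^2 and y^2 terms cancel: 4x + 12y = 13 - 25 = -12
Simplify: x + 3y = -3
Locus: Perpendicular bisector of the segment from (-4, -3) to (-2, 3): the line x + 3y = -3


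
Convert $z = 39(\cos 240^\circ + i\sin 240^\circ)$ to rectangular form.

a = r cos θ = 39 * -1/2 = -39/2
b = r sin θ = 39 * -sqrt(3)/2 = -39*sqrt(3)/2
z = -39/2 - (39*sqrt(3)/2)i


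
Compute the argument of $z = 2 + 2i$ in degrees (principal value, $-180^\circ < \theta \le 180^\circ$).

θ = arctan(b/a) = arctan(2/2) (quadrant-adjusted) = 45°


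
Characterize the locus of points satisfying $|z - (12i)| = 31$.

|z - z0| = r describes a circle centered at z0 with radius r
Here z0 = 12i and r = 31
Locus: Circle centered at (0, 12) with radius 31


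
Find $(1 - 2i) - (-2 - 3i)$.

(1 - (-2)) + (-2 - (-3))i = 3 + i


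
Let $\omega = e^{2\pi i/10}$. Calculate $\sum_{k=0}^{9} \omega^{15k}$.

Let ζ = ω^15 = e^(2πi·15/10). Since 10 ∤ 15, ζ ≠ 1.
Sum = Σ_{k=0}^{9} ζ^k = (ζ^10 - 1)/(ζ - 1) = (ω^{15·10} - 1)/(ζ - 1) = (1 - 1)/(ζ - 1) = 0


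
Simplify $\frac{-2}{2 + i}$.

Multiply numerator and denominator by conjugate (2 - i):
= (-2)(2 - i) / (2^2 + 1^2)
= (-4 + 2i) / 5
= -4/5 + (2/5)i


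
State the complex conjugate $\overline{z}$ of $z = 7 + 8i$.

If z = a + bi, then conjugate(z) = a - bi
conjugate(7 + 8i) = 7 - 8i


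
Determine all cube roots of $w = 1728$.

|w| = 1728, arg(w) = 0°
Root modulus = 1728^(1/3) = 12
Root arguments: θ_k = (0° + 360°k)/3 for k = 0, 1, ..., 2
Roots: 12, -6 + 6*sqrt(3)i, -6 - 6*sqrt(3)i


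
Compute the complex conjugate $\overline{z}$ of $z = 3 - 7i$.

If z = a + bi, then conjugate(z) = a - bi
conjugate(3 - 7i) = 3 + 7i


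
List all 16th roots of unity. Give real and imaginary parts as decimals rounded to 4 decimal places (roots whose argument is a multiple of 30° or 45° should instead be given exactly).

ω_k = e^(2πik/16) = cos(2πk/16) + i sin(2πk/16) for k = 0, 1, ..., 15
Roots: 1, 0.9239 + 0.3827i, sqrt(2)/2 + (sqrt(2)/2)i, 0.3827 + 0.9239i, i, -0.3827 + 0.9239i, -sqrt(2)/2 + (sqrt(2)/2)i, -0.9239 + 0.3827i, -1, -0.9239 - 0.3827i, -sqrt(2)/2 - (sqrt(2)/2)i, -0.3827 - 0.9239i, -i, 0.3827 - 0.9239i, sqrt(2)/2 - (sqrt(2)/2)i, 0.9239 - 0.3827i


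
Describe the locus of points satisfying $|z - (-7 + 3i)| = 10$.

|z - z0| = r describes a circle centered at z0 with radius r
Here z0 = -7 + 3i and r = 10
Locus: Circle centered at (-7, 3) with radius 10


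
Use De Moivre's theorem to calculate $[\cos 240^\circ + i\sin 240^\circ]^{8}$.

By De Moivre: z^n = r^n(cos(nθ) + i sin(nθ))
= 1^8(cos(8*240°) + i sin(8*240°))
= 1(cos 120° + i sin 120°)
= -1/2 + (sqrt(3)/2)i


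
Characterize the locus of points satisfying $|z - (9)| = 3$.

|z - z0| = r describes a circle centered at z0 with radius r
Here z0 = 9 and r = 3
Locus: Circle centered at (9, 0) with radius 3


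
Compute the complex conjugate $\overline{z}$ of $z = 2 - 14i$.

If z = a + bi, then conjugate(z) = a - bi
conjugate(2 - 14i) = 2 + 14i


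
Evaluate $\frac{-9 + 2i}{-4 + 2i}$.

Multiply numerator and denominator by conjugate (-4 - 2i):
= (-9 + 2i)(-4 - 2i) / ((-4)^2 + 2^2)
= (40 + 10i) / 20
Divide through by 10: (4 + i) / 2
= 2 + (1/2)i


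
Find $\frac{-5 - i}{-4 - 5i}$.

Multiply numerator and denominator by conjugate (-4 + 5i):
= (-5 - i)(-4 + 5i) / ((-4)^2 + (-5)^2)
= (25 - 21i) / 41
= 25/41 - (21/41)i


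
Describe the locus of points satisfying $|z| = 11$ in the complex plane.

|z| = 11 means sqrt(x^2 + y^2) = 11
This is a circle of radius 11 centered at the origin


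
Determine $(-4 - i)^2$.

(a + bi)^2 = a^2 - b^2 + 2abi
= (-4)^2 - (-1)^2 + 2*(-4)*(-1)i
= 15 + 8i


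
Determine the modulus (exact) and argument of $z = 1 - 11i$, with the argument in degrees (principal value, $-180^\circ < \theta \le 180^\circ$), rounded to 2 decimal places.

|z| = sqrt(1^2 + (-11)^2) = sqrt(122)
arg(z) = arctan(b/a) = arctan(-11/1) (quadrant-adjusted) = -84.81°


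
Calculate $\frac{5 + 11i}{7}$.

Divisor is real, so divide each part by 7:
= 5/7 + (11/7)i


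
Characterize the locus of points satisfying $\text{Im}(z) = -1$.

Im(z) = y where z = x + yi; the equation y = -1 is satisfied by all points with that y-coordinate
Locus: Horizontal line y = -1


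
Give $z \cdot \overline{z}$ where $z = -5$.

z * conjugate(z) = |z|^2 = a^2 + b^2
= (-5)^2 + 0^2 = 25


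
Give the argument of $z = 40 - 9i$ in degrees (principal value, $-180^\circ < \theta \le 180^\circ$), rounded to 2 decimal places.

θ = arctan(b/a) = arctan(-9/40) (quadrant-adjusted) = -12.68°


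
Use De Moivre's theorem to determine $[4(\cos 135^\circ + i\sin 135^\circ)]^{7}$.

By De Moivre: z^n = r^n(cos(nθ) + i sin(nθ))
= 4^7(cos(7*135°) + i sin(7*135°))
= 16384(cos 225° + i sin 225°)
= -8192*sqrt(2) - 8192*sqrt(2)i


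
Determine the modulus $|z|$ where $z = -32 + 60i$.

|z| = sqrt(a^2 + b^2) = sqrt((-32)^2 + 60^2) = sqrt(4624) = 68


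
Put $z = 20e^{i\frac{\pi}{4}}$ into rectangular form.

a = r cos θ = 20 * sqrt(2)/2 = 10*sqrt(2)
b = r sin θ = 20 * sqrt(2)/2 = 10*sqrt(2)
z = 10*sqrt(2) + 10*sqrt(2)i


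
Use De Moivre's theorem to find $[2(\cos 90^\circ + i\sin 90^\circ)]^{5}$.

By De Moivre: z^n = r^n(cos(nθ) + i sin(nθ))
= 2^5(cos(5*90°) + i sin(5*90°))
= 32(cos 90° + i sin 90°)
= 32i


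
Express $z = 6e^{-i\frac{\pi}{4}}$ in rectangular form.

a = r cos θ = 6 * sqrt(2)/2 = 3*sqrt(2)
b = r sin θ = 6 * -sqrt(2)/2 = -3*sqrt(2)
z = 3*sqrt(2) - 3*sqrt(2)i


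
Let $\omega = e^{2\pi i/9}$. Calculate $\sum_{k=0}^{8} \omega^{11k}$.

Let ζ = ω^11 = e^(2πi·11/9). Since 9 ∤ 11, ζ ≠ 1.
Sum = Σ_{k=0}^{8} ζ^k = (ζ^9 - 1)/(ζ - 1) = (ω^{11·9} - 1)/(ζ - 1) = (1 - 1)/(ζ - 1) = 0


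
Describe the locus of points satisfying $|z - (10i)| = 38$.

|z - z0| = r describes a circle centered at z0 with radius r
Here z0 = 10i and r = 38
Locus: Circle centered at (0, 10) with radius 38


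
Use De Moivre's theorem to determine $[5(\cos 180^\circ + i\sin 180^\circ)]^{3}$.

By De Moivre: z^n = r^n(cos(nθ) + i sin(nθ))
= 5^3(cos(3*180°) + i sin(3*180°))
= 125(cos 180° + i sin 180°)
= -125


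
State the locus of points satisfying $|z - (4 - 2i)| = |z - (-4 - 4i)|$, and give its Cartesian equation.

|z - z1| = |z - z2| means z is equidistant from z1 and z2,
i.e. the perpendicular bisector of the segment from (4, -2) to (-4, -4) (midpoint (0, -3)).
With z = x + yi, square both sides:
(x - 4)^2 + (y - (-2))^2 = (x - (-4))^2 + (y - (-4))^2
The x^2 and y^2 terms cancel: -16x + (-4)y = 32 - 20 = 12
Simplify: 4x + y = -3
Locus: Perpendicular bisector of the segment from (4, -2) to (-4, -4): the line 4x + y = -3


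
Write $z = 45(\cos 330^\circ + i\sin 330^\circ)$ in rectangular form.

a = r cos θ = 45 * sqrt(3)/2 = 45*sqrt(3)/2
b = r sin θ = 45 * -1/2 = -45/2
z = 45*sqrt(3)/2 - (45/2)i


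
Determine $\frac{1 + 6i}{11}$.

Divisor is real, so divide each part by 11:
= 1/11 + (6/11)i


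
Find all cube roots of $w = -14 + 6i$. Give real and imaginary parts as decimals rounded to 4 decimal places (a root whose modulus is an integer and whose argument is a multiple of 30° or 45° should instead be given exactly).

|w| = sqrt(232) ≈ 15.231546, arg(w) ≈ 156.801409°
Root modulus = sqrt(232)^(1/3) ≈ 2.478837
Root arguments: θ_k = (arg(w) + 360°k)/3 for k = 0, 1, ..., 2
Compute each root as (root modulus)(cos θ_k + i sin θ_k) using full-precision intermediates, then round to 4 decimal places.
Roots: 1.5170 + 1.9604i, -2.4563 + 0.3335i, 0.9393 - 2.2940i


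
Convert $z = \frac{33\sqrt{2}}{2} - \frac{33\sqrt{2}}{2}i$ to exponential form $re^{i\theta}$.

r = |z| = sqrt((33*sqrt(2)/2)^2 + (-33*sqrt(2)/2)^2) = sqrt(1089/2 + 1089/2) = sqrt(1089) = 33
θ = arctan(b/a) = arctan(-23.3345/23.3345) (quadrant-adjusted) = -45° = -π/4
z = 33e^(-i*π/4)


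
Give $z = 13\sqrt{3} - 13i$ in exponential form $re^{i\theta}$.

r = |z| = sqrt((13*sqrt(3))^2 + (-13)^2) = sqrt(507 + 169) = sqrt(676) = 26
θ = arctan(b/a) = arctan(-13/22.5167) (quadrant-adjusted) = -30° = -π/6
z = 26e^(-i*π/6)


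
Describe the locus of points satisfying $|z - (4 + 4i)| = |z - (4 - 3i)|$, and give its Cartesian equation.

|z - z1| = |z - z2| means z is equidistant from z1 and z2,
i.e. the perpendicular bisector of the segment from (4, 4) to (4, -3) (midpoint (4, 1/2)).
With z = x + yi, square both sides:
(x - 4)^2 + (y - 4)^2 = (x - 4)^2 + (y - (-3))^2
The x^2 and y^2 terms cancel: 0x + (-14)y = 25 - 32 = -7
Simplify: y = 1/2
Locus: Perpendicular bisector of the segment from (4, 4) to (4, -3): the line y = 1/2


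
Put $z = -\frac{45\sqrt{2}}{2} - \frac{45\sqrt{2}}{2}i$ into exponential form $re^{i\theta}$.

r = |z| = sqrt((-45*sqrt(2)/2)^2 + (-45*sqrt(2)/2)^2) = sqrt(2025/2 + 2025/2) = sqrt(2025) = 45
θ = arctan(b/a) = arctan(-31.8198/-31.8198) (quadrant-adjusted) = 225° = 5π/4
z = 45e^(i*5π/4)


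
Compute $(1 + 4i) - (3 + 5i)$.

(1 - 3) + (4 - 5)i = -2 - i


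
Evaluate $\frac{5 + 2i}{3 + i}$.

Multiply numerator and denominator by conjugate (3 - i):
= (5 + 2i)(3 - i) / (3^2 + 1^2)
= (17 + i) / 10
= 17/10 + (1/10)i


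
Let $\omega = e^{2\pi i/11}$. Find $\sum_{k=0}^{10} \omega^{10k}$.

Let ζ = ω^10 = e^(2πi·10/11). Since 11 ∤ 10, ζ ≠ 1.
Sum = Σ_{k=0}^{10} ζ^k = (ζ^11 - 1)/(ζ - 1) = (ω^{10·11} - 1)/(ζ - 1) = (1 - 1)/(ζ - 1) = 0


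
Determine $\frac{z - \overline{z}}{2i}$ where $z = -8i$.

z - conjugate(z) = 2bi
(z - conjugate(z))/(2i) = 2bi/(2i) = b = -8


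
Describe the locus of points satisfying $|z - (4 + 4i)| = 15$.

|z - z0| = r describes a circle centered at z0 with radius r
Here z0 = 4 + 4i and r = 15
Locus: Circle centered at (4, 4) with radius 15


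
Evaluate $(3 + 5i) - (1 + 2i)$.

(3 - 1) + (5 - 2)i = 2 + 3i


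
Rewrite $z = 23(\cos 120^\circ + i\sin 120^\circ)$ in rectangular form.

a = r cos θ = 23 * -1/2 = -23/2
b = r sin θ = 23 * sqrt(3)/2 = 23*sqrt(3)/2
z = -23/2 + (23*sqrt(3)/2)i


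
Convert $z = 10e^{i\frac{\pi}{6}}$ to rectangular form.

a = r cos θ = 10 * sqrt(3)/2 = 5*sqrt(3)
b = r sin θ = 10 * 1/2 = 5
z = 5*sqrt(3) + 5i


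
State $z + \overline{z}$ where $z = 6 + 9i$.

z + conjugate(z) = (a + bi) + (a - bi) = 2a
= 2 * 6 = 12


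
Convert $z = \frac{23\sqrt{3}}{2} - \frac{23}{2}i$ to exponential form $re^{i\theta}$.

r = |z| = sqrt((23*sqrt(3)/2)^2 + (-23/2)^2) = sqrt(1587/4 + 529/4) = sqrt(529) = 23
θ = arctan(b/a) = arctan(-11.5/19.9186) (quadrant-adjusted) = -30° = -π/6
z = 23e^(-i*π/6)


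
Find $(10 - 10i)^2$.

(a + bi)^2 = a^2 - b^2 + 2abi
= 10^2 - (-10)^2 + 2*10*(-10)i
= -200i


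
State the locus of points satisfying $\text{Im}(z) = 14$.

Im(z) = y where z = x + yi; the equation y = 14 is satisfied by all points with that y-coordinate
Locus: Horizontal line y = 14


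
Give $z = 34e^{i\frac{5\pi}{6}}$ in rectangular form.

a = r cos θ = 34 * -sqrt(3)/2 = -17*sqrt(3)
b = r sin θ = 34 * 1/2 = 17
z = -17*sqrt(3) + 17i


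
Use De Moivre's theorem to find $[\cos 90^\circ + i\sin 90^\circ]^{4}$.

By De Moivre: z^n = r^n(cos(nθ) + i sin(nθ))
= 1^4(cos(4*90°) + i sin(4*90°))
= 1(cos 0° + i sin 0°)
= 1


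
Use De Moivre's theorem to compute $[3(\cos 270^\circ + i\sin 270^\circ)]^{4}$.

By De Moivre: z^n = r^n(cos(nθ) + i sin(nθ))
= 3^4(cos(4*270°) + i sin(4*270°))
= 81(cos 0° + i sin 0°)
= 81


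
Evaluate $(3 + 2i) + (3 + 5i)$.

(3 + 3) + (2 + 5)i = 6 + 7i


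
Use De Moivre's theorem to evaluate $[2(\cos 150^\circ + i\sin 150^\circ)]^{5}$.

By De Moivre: z^n = r^n(cos(nθ) + i sin(nθ))
= 2^5(cos(5*150°) + i sin(5*150°))
= 32(cos 30° + i sin 30°)
= 16*sqrt(3) + 16i


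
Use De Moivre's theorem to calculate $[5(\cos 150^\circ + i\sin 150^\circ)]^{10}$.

By De Moivre: z^n = r^n(cos(nθ) + i sin(nθ))
= 5^10(cos(10*150°) + i sin(10*150°))
= 9765625(cos 60° + i sin 60°)
= 9765625/2 + (9765625*sqrt(3)/2)i


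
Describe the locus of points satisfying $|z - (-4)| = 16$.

|z - z0| = r describes a circle centered at z0 with radius r
Here z0 = -4 and r = 16
Locus: Circle centered at (-4, 0) with radius 16


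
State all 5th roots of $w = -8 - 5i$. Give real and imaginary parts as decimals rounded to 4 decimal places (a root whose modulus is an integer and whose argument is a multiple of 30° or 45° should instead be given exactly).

|w| = sqrt(89) ≈ 9.433981, arg(w) ≈ 212.005383°
Root modulus = sqrt(89)^(1/5) ≈ 1.566531
Root arguments: θ_k = (arg(w) + 360°k)/5 for k = 0, 1, ..., 4
Compute each root as (root modulus)(cos θ_k + i sin θ_k) using full-precision intermediates, then round to 4 decimal places.
Roots: 1.1568 + 1.0563i, -0.6472 + 1.4266i, -1.5568 - 0.1746i, -0.3150 - 1.5345i, 1.3621 - 0.7737i


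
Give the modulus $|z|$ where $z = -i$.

|z| = sqrt(a^2 + b^2) = sqrt(0^2 + (-1)^2) = sqrt(1) = 1


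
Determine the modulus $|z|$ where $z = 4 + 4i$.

|z| = sqrt(a^2 + b^2) = sqrt(4^2 + 4^2) = sqrt(32) = sqrt(32)


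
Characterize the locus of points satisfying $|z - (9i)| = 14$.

|z - z0| = r describes a circle centered at z0 with radius r
Here z0 = 9i and r = 14
Locus: Circle centered at (0, 9) with radius 14


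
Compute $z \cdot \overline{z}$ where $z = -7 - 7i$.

z * conjugate(z) = |z|^2 = a^2 + b^2
= (-7)^2 + (-7)^2 = 98


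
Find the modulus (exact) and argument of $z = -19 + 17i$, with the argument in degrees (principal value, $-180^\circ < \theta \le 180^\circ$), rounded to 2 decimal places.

|z| = sqrt((-19)^2 + 17^2) = sqrt(650)
arg(z) = arctan(b/a) = arctan(17/-19) (quadrant-adjusted) = 138.18°


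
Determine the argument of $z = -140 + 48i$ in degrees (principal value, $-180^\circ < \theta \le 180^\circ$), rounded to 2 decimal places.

θ = arctan(b/a) = arctan(48/-140) (quadrant-adjusted) = 161.08°


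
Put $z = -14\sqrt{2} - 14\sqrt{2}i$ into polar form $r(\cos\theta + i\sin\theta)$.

r = |z| = sqrt(a^2 + b^2) = sqrt((-14*sqrt(2))^2 + (-14*sqrt(2))^2) = sqrt(392 + 392) = sqrt(784) = 28
θ = arctan(b/a) = arctan(-19.799/-19.799) (quadrant-adjusted) = 225°
z = 28(cos 225° + i sin 225°)


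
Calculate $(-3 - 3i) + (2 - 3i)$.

(-3 + 2) + (-3 + (-3))i = -1 - 6i


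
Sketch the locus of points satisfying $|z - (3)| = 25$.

|z - z0| = r describes a circle centered at z0 with radius r
Here z0 = 3 and r = 25
Locus: Circle centered at (3, 0) with radius 25


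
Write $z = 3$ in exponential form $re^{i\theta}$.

r = |z| = sqrt((3)^2 + (0)^2) = sqrt(9 + 0) = sqrt(9) = 3
b = 0 and a > 0, so z lies on the positive real axis: θ = 0
z = 3e^(i*0) = 3


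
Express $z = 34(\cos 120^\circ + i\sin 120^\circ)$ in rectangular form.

a = r cos θ = 34 * -1/2 = -17
b = r sin θ = 34 * sqrt(3)/2 = 17*sqrt(3)
z = -17 + 17*sqrt(3)i


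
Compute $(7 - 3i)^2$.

(a + bi)^2 = a^2 - b^2 + 2abi
= 7^2 - (-3)^2 + 2*7*(-3)i
= 40 - 42i


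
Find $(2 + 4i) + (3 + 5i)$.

(2 + 3) + (4 + 5)i = 5 + 9i


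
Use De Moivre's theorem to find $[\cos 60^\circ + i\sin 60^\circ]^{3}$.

By De Moivre: z^n = r^n(cos(nθ) + i sin(nθ))
= 1^3(cos(3*60°) + i sin(3*60°))
= 1(cos 180° + i sin 180°)
= -1


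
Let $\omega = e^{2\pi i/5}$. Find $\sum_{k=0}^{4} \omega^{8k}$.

Let ζ = ω^8 = e^(2πi·8/5). Since 5 ∤ 8, ζ ≠ 1.
Sum = Σ_{k=0}^{4} ζ^k = (ζ^5 - 1)/(ζ - 1) = (ω^{8·5} - 1)/(ζ - 1) = (1 - 1)/(ζ - 1) = 0


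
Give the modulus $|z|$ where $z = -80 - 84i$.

|z| = sqrt(a^2 + b^2) = sqrt((-80)^2 + (-84)^2) = sqrt(13456) = 116


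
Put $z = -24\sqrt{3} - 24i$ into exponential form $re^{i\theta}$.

r = |z| = sqrt((-24*sqrt(3))^2 + (-24)^2) = sqrt(1728 + 576) = sqrt(2304) = 48
θ = arctan(b/a) = arctan(-24/-41.5692) (quadrant-adjusted) = -150° = -5π/6
z = 48e^(-i*5π/6)


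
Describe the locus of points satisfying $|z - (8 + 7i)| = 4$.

|z - z0| = r describes a circle centered at z0 with radius r
Here z0 = 8 + 7i and r = 4
Locus: Circle centered at (8, 7) with radius 4


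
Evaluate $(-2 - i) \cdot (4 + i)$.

(a1*a2 - b1*b2) + (a1*b2 + b1*a2)i
= (-8 - (-1)) + (-2 + (-4))i
= -7 - 6i


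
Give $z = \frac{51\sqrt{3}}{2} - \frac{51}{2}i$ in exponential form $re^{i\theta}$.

r = |z| = sqrt((51*sqrt(3)/2)^2 + (-51/2)^2) = sqrt(7803/4 + 2601/4) = sqrt(2601) = 51
θ = arctan(b/a) = arctan(-25.5/44.1673) (quadrant-adjusted) = -30° = -π/6
z = 51e^(-i*π/6)


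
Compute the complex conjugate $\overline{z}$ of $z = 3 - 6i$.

If z = a + bi, then conjugate(z) = a - bi
conjugate(3 - 6i) = 3 + 6i


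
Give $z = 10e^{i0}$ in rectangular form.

a = r cos θ = 10 * 1 = 10
b = r sin θ = 10 * 0 = 0
z = 10


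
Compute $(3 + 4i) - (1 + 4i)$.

(3 - 1) + (4 - 4)i = 2


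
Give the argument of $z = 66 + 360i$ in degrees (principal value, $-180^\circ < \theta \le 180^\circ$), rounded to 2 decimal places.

θ = arctan(b/a) = arctan(360/66) (quadrant-adjusted) = 79.61°


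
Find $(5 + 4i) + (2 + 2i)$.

(5 + 2) + (4 + 2)i = 7 + 6i


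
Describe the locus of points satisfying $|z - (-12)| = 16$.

|z - z0| = r describes a circle centered at z0 with radius r
Here z0 = -12 and r = 16
Locus: Circle centered at (-12, 0) with radius 16


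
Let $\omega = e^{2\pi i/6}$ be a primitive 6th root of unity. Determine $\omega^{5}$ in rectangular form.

ω^5 = e^(2πi·5/6) = e^(i·5π/3)
= cos(5π/3) + i sin(5π/3)
= 1/2 - (sqrt(3)/2)i


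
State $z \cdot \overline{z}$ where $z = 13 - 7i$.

z * conjugate(z) = |z|^2 = a^2 + b^2
= 13^2 + (-7)^2 = 218


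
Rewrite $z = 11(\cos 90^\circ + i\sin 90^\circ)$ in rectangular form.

a = r cos θ = 11 * 0 = 0
b = r sin θ = 11 * 1 = 11
z = 11i


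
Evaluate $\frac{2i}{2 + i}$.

Multiply numerator and denominator by conjugate (2 - i):
= (2i)(2 - i) / (2^2 + 1^2)
= (2 + 4i) / 5
= 2/5 + (4/5)i


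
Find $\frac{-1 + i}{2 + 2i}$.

Multiply numerator and denominator by conjugate (2 - 2i):
= (-1 + i)(2 - 2i) / (2^2 + 2^2)
= (4i) / 8
Divide through by 4: (i) / 2
= 0 + (1/2)i


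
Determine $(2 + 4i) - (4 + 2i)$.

(2 - 4) + (4 - 2)i = -2 + 2i


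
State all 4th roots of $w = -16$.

|w| = 16, arg(w) = 180°
Root modulus = 16^(1/4) = 2
Root arguments: θ_k = (180° + 360°k)/4 for k = 0, 1, ..., 3
Roots: sqrt(2) + sqrt(2)i, -sqrt(2) + sqrt(2)i, -sqrt(2) - sqrt(2)i, sqrt(2) - sqrt(2)i


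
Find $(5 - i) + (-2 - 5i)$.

(5 + (-2)) + (-1 + (-5))i = 3 - 6i


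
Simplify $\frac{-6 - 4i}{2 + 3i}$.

Multiply numerator and denominator by conjugate (2 - 3i):
= (-6 - 4i)(2 - 3i) / (2^2 + 3^2)
= (-24 + 10i) / 13
= -24/13 + (10/13)i


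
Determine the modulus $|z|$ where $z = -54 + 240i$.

|z| = sqrt(a^2 + b^2) = sqrt((-54)^2 + 240^2) = sqrt(60516) = 246


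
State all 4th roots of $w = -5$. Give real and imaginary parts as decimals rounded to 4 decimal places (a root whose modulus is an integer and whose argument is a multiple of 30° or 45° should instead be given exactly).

|w| = 5, arg(w) = 180°
Root modulus = 5^(1/4) ≈ 1.495349
Root arguments: θ_k = (180° + 360°k)/4 for k = 0, 1, ..., 3
Compute each root as (root modulus)(cos θ_k + i sin θ_k) using full-precision intermediates, then round to 4 decimal places.
Roots: 1.0574 + 1.0574i, -1.0574 + 1.0574i, -1.0574 - 1.0574i, 1.0574 - 1.0574i


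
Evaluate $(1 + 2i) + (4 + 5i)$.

(1 + 4) + (2 + 5)i = 5 + 7i


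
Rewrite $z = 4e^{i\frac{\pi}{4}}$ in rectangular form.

a = r cos θ = 4 * sqrt(2)/2 = 2*sqrt(2)
b = r sin θ = 4 * sqrt(2)/2 = 2*sqrt(2)
z = 2*sqrt(2) + 2*sqrt(2)i


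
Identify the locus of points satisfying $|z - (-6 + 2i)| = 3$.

|z - z0| = r describes a circle centered at z0 with radius r
Here z0 = -6 + 2i and r = 3
Locus: Circle centered at (-6, 2) with radius 3


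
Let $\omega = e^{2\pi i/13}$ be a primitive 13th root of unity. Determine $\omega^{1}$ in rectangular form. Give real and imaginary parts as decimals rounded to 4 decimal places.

ω^1 = e^(2πi·1/13) = e^(i·2π/13)
= cos(2π/13) + i sin(2π/13)
= 0.8855 + 0.4647i


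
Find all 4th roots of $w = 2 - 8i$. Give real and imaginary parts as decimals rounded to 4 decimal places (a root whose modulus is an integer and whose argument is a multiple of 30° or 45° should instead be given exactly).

|w| = sqrt(68) ≈ 8.246211, arg(w) ≈ 284.036243°
Root modulus = sqrt(68)^(1/4) ≈ 1.694586
Root arguments: θ_k = (arg(w) + 360°k)/4 for k = 0, 1, ..., 3
Compute each root as (root modulus)(cos θ_k + i sin θ_k) using full-precision intermediates, then round to 4 decimal places.
Roots: 0.5514 + 1.6023i, -1.6023 + 0.5514i, -0.5514 - 1.6023i, 1.6023 - 0.5514i


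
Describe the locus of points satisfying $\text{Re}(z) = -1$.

Re(z) = x where z = x + yi; the equation x = -1 is satisfied by all points with that x-coordinate
Locus: Vertical line x = -1


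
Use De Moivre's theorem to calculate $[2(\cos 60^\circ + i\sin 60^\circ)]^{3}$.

By De Moivre: z^n = r^n(cos(nθ) + i sin(nθ))
= 2^3(cos(3*60°) + i sin(3*60°))
= 8(cos 180° + i sin 180°)
= -8


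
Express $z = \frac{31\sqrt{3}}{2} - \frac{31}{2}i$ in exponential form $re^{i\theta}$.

r = |z| = sqrt((31*sqrt(3)/2)^2 + (-31/2)^2) = sqrt(2883/4 + 961/4) = sqrt(961) = 31
θ = arctan(b/a) = arctan(-15.5/26.8468) (quadrant-adjusted) = -30° = -π/6
z = 31e^(-i*π/6)


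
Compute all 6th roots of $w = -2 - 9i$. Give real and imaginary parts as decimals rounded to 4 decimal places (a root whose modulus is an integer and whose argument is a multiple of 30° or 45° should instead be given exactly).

|w| = sqrt(85) ≈ 9.219544, arg(w) ≈ 257.471192°
Root modulus = sqrt(85)^(1/6) ≈ 1.448055
Root arguments: θ_k = (arg(w) + 360°k)/6 for k = 0, 1, ..., 5
Compute each root as (root modulus)(cos θ_k + i sin θ_k) using full-precision intermediates, then round to 4 decimal places.
Roots: 1.0606 + 0.9859i, -0.3236 + 1.4114i, -1.3841 + 0.4255i, -1.0606 - 0.9859i, 0.3236 - 1.4114i, 1.3841 - 0.4255i


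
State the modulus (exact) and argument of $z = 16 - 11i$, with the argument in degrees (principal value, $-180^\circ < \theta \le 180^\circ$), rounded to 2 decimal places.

|z| = sqrt(16^2 + (-11)^2) = sqrt(377)
arg(z) = arctan(b/a) = arctan(-11/16) (quadrant-adjusted) = -34.51°


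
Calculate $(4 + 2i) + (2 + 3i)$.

(4 + 2) + (2 + 3)i = 6 + 5i


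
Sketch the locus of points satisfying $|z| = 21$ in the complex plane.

|z| = 21 means sqrt(x^2 + y^2) = 21
This is a circle of radius 21 centered at the origin


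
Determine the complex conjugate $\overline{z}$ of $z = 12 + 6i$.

If z = a + bi, then conjugate(z) = a - bi
conjugate(12 + 6i) = 12 - 6i


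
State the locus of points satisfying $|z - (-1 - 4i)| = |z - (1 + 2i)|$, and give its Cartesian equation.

|z - z1| = |z - z2| means z is equidistant from z1 and z2,
i.e. the perpendicular bisector of the segment from (-1, -4) to (1, 2) (midpoint (0, -1)).
With z = x + yi, square both sides:
(x - (-1))^2 + (y - (-4))^2 = (x - 1)^2 + (y - 2)^2
The x^2 and y^2 terms cancel: 4x + 12y = 5 - 17 = -12
Simplify: x + 3y = -3
Locus: Perpendicular bisector of the segment from (-1, -4) to (1, 2): the line x + 3y = -3


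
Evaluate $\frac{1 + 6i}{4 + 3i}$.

Multiply numerator and denominator by conjugate (4 - 3i):
= (1 + 6i)(4 - 3i) / (4^2 + 3^2)
= (22 + 21i) / 25
= 22/25 + (21/25)i
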